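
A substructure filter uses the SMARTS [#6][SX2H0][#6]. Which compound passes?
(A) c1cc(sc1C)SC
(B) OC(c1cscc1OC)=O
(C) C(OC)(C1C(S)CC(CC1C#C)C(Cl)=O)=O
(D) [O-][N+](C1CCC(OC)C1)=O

[#6][SX2H0][#6] describes an aliphatic sulfur bridging two carbons with no H on the sulfur (a thioether).
(A) contains a methylthio ether (-SCH3), which satisfies every atom and bond constraint.
(B) has a methoxy ether (-OCH3) but the bridging atom is O, not S.
(C) has a thiol (-SH) but the sulfur has H1, not H0 bridging two carbons.
(D) has a methoxy ether (-OCH3) but the bridging atom is O, not S.
So the answer is (A).

A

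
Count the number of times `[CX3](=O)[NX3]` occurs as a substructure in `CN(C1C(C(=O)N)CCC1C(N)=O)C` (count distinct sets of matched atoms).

[CX3](=O)[NX3] is the SMARTS for an amide: a carbonyl carbon bonded to a trivalent nitrogen.
The molecule carries 2 separate instances of a primary amide (-C(=O)NH2) meeting every constraint; each maps to a distinct set of atoms, giving 2 matches.

2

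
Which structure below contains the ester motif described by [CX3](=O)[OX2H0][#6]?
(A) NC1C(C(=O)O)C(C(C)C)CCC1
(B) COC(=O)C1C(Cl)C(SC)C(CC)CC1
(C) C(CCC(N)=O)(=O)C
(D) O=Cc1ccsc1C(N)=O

B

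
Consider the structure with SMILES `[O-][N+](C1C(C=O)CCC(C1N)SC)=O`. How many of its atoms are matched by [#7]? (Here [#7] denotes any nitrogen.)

Check the 14 heavy atoms by environment: 8× C → no; 1× N (charge +1) → match; 1× O (charge -1) → no; 2× O → no; 1× S → no; 1× N → match.
Summing the matching environments: 1 + 1 = 2 matching atoms.

2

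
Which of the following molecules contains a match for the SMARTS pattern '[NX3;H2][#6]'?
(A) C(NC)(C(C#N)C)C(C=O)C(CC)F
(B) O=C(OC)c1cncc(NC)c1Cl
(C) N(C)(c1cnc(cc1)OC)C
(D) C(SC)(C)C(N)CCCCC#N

D

[NX3;H2][#6] describes a trivalent nitrogen with two H attached to carbon (a primary amine).
(A) has an N-methylamino group (-NHCH3) but the nitrogen bears two carbons and only one H (H1), not H2.
(B) has an N-methylamino group (-NHCH3) but the nitrogen bears two carbons and only one H (H1), not H2.
(C) has a dimethylamino group (-N(CH3)2) but the nitrogen has H0, not H2.
(D) contains a primary amino group (-NH2), which satisfies every atom and bond constraint.
So the answer is (D).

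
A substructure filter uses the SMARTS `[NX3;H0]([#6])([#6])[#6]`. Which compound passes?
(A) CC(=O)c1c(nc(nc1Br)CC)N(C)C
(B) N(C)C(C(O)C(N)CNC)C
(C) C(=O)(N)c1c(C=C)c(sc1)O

[NX3;H0]([#6])([#6])[#6] describes a trivalent nitrogen with no H, bonded to three carbons (a tertiary amine).
(A) contains a dimethylamino group (-N(CH3)2), which satisfies every atom and bond constraint.
(B) has an N-methylamino group (-NHCH3) but the nitrogen still has one H (H1), not H0.
(C) has a primary amide (-C(=O)NH2) but the amide nitrogen has H2 and only one carbon neighbour.
So the answer is (A).

A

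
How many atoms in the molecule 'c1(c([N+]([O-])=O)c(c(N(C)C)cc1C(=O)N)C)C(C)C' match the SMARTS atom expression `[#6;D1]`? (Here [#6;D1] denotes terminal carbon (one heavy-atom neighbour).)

5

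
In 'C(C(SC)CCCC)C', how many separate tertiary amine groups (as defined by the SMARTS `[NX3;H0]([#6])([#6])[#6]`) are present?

0

[NX3;H0]([#6])([#6])[#6] is the SMARTS for a tertiary amine: a trivalent nitrogen with no H, bonded to three carbons.
No fragment in the molecule satisfies every constraint, giving 0 matches.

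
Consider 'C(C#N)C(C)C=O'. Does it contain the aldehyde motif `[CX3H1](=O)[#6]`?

The pattern [CX3H1](=O)[#6] describes an sp2 carbon with one H, double-bonded to O and single-bonded to carbon — an aldehyde.
The molecule carries an aldehyde (-CHO), whose atoms satisfy every constraint of the query, so the pattern matches.

Yes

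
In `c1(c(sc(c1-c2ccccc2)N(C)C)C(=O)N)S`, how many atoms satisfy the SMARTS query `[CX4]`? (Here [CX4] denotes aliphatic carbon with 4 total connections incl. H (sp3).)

2

Check the 18 heavy atoms by environment: 1× s (aromatic, X2) → no; 10× c (aromatic, X3) → no; 1× C (X3) → no; 1× O (X1) → no; 2× N (X3) → no; 2× C (X4) → match; 1× S (X2) → no.
That gives 2 matching atoms.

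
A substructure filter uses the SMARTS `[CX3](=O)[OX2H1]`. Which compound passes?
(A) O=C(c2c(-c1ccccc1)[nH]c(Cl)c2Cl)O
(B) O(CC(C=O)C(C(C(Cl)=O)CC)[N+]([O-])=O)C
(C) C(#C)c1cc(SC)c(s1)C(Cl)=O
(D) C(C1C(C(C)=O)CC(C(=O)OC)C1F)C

A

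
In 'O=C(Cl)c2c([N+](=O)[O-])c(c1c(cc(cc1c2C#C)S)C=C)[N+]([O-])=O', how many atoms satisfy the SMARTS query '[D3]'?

The query [D3] means: atom with exactly three heavy-atom neighbours.
Check the 24 heavy atoms by environment: 8× c (aromatic, D3) → match; 2× c (aromatic, D2) → no; 2× C (D2) → no; 2× C (D1) → no; 1× C (D3) → match; 3× O (D1) → no; 1× Cl (D1) → no; 2× N (charge +1, D3) → match; 2× O (charge -1, D1) → no; 1× S (D1) → no.
Summing the matching environments: 8 + 1 + 2 = 11 matching atoms.

11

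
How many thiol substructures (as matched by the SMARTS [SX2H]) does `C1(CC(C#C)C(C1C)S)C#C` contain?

[SX2H] is the SMARTS for a thiol: an aliphatic sulfur with two connections, one being H.
Exactly one fragment in the molecule meets all constraints, giving 1 match.

1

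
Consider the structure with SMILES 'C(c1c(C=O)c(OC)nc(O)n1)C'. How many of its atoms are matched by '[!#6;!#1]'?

5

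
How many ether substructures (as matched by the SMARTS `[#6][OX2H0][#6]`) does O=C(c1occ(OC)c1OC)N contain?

2

[#6][OX2H0][#6] is the SMARTS for an ether: an aliphatic oxygen bridging two carbons with no H on the oxygen.
The molecule carries 2 separate instances of a methoxy ether (-OCH3) meeting every constraint; each maps to a distinct set of atoms, giving 2 matches.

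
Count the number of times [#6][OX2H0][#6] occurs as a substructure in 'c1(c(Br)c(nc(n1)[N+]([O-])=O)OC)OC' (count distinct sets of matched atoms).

2

[#6][OX2H0][#6] is the SMARTS for an ether: an aliphatic oxygen bridging two carbons with no H on the oxygen.
The molecule carries 2 separate instances of a methoxy ether (-OCH3) meeting every constraint; each maps to a distinct set of atoms, giving 2 matches.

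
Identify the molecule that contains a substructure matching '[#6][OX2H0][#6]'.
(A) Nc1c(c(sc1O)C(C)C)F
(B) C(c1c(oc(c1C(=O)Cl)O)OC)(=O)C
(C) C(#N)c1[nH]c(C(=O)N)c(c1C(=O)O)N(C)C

[#6][OX2H0][#6] describes an aliphatic oxygen bridging two carbons with no H on the oxygen (an ether).
(A) has a hydroxyl group (-OH) but the oxygen has H1, not H0 bridging two carbons.
(B) contains a methoxy ether (-OCH3), which satisfies every atom and bond constraint.
(C) has a carboxylic acid group (-C(=O)OH) but the -OH oxygen has H1; the =O is OX1, not OX2.
So the answer is (B).

B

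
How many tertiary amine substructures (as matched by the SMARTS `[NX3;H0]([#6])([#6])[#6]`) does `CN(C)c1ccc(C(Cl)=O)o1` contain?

[NX3;H0]([#6])([#6])[#6] is the SMARTS for a tertiary amine: a trivalent nitrogen with no H, bonded to three carbons.
Exactly one fragment in the molecule meets all constraints, giving 1 match.

1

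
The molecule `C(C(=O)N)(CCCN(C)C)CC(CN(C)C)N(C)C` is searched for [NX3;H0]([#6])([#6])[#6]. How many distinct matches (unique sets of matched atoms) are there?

[NX3;H0]([#6])([#6])[#6] is the SMARTS for a tertiary amine: a trivalent nitrogen with no H, bonded to three carbons.
The molecule carries 3 separate instances of a dimethylamino group (-N(CH3)2) meeting every constraint; each maps to a distinct set of atoms, giving 3 matches.

3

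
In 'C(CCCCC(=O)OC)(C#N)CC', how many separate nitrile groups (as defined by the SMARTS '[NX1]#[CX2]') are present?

1

[NX1]#[CX2] is the SMARTS for a nitrile: a nitrogen triple-bonded to a two-connected carbon.
Exactly one fragment in the molecule meets all constraints, giving 1 match.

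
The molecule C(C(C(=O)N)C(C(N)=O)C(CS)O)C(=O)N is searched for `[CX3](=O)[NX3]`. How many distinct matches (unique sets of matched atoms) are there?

[CX3](=O)[NX3] is the SMARTS for an amide: a carbonyl carbon bonded to a trivalent nitrogen.
The molecule carries 3 separate instances of a primary amide (-C(=O)NH2) meeting every constraint; each maps to a distinct set of atoms, giving 3 matches.

3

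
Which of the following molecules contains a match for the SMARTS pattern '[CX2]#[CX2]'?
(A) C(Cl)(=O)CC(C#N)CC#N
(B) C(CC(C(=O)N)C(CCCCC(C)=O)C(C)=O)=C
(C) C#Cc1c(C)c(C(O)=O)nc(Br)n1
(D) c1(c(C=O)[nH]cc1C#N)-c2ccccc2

C

[CX2]#[CX2] describes a carbon-carbon triple bond (an alkyne).
(A) has a nitrile (-C#N) but the triple bond is C#N, not C#C.
(B) has a vinyl group (-CH=CH2) but the C=C is a double bond; both carbons are CX3, not CX2.
(C) contains an ethynyl group (-C#CH), which satisfies every atom and bond constraint.
(D) has a nitrile (-C#N) but the triple bond is C#N, not C#C.
So the answer is (C).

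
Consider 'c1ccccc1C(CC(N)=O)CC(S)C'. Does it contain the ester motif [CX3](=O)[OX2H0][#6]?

No

The pattern [CX3](=O)[OX2H0][#6] describes a carbonyl carbon bonded to an oxygen that is itself bonded to carbon (no H on that O) — an ester.
The closest candidate here is a primary amide (-C(=O)NH2), but the carbonyl is bonded to N, not to an O-C linkage. No other fragment satisfies the full query, so there is no match.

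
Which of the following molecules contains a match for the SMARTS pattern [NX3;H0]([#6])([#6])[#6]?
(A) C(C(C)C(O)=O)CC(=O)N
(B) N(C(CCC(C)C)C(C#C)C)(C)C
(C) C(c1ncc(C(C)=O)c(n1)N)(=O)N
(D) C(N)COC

B

[NX3;H0]([#6])([#6])[#6] describes a trivalent nitrogen with no H, bonded to three carbons (a tertiary amine).
(A) has a primary amide (-C(=O)NH2) but the amide nitrogen has H2 and only one carbon neighbour.
(B) contains a dimethylamino group (-N(CH3)2), which satisfies every atom and bond constraint.
(C) has a primary amide (-C(=O)NH2) but the amide nitrogen has H2 and only one carbon neighbour.
(D) has a primary amino group (-NH2) but the nitrogen has H2, not H0 with three carbons.
So the answer is (B).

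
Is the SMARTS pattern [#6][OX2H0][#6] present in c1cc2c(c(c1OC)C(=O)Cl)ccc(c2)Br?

Yes

The pattern [#6][OX2H0][#6] describes an aliphatic oxygen bridging two carbons with no H on the oxygen — an ether.
The molecule carries a methoxy ether (-OCH3), whose atoms satisfy every constraint of the query, so the pattern matches.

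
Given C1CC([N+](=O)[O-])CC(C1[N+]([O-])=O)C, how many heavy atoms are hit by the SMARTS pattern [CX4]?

7

The query [CX4] means: C with X4: aliphatic carbon with exactly 4 total connections (bonds + H).
Check the 13 heavy atoms by environment: 7× C (X4) → match; 2× N (charge +1, X3) → no; 2× O (charge -1, X1) → no; 2× O (X1) → no.
That gives 7 matching atoms.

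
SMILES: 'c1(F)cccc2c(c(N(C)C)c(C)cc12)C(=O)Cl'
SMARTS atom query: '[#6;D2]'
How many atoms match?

4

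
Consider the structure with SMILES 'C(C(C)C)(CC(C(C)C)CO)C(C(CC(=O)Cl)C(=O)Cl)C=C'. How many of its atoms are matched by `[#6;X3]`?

Check the 22 heavy atoms by environment: 13× C (X4) → no; 4× C (X3) → match; 2× O (X1) → no; 2× Cl (X1) → no; 1× O (X2) → no.
That gives 4 matching atoms.

4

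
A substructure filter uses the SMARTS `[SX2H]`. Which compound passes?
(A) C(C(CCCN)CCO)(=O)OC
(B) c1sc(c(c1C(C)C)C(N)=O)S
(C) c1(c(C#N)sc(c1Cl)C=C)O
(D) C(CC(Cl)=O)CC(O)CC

[SX2H] describes an aliphatic sulfur with two connections, one being H (a thiol).
(A) has a hydroxyl group (-OH) but it is an -OH, not an -SH.
(B) contains a thiol (-SH), which satisfies every atom and bond constraint.
(C) has a hydroxyl group (-OH) but it is an -OH, not an -SH.
(D) has a hydroxyl group (-OH) but it is an -OH, not an -SH.
So the answer is (B).

B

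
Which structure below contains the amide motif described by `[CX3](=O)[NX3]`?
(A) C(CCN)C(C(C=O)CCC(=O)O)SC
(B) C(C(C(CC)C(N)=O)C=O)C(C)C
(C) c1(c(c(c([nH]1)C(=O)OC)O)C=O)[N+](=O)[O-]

B

[CX3](=O)[NX3] describes a carbonyl carbon bonded to a trivalent nitrogen (an amide).
(A) has a carboxylic acid group (-C(=O)OH) but the carbonyl is bonded to O, not to an NX3 nitrogen.
(B) contains a primary amide (-C(=O)NH2), which satisfies every atom and bond constraint.
(C) has a methyl-ester group (-C(=O)OCH3) but the carbonyl is bonded to O, not to an NX3 nitrogen.
So the answer is (B).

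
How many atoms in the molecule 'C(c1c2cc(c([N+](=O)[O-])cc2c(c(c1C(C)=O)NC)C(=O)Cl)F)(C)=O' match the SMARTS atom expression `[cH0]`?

8

The query [cH0] means: aromatic carbon with no attached hydrogen (substituted or ring-fusion).
Check the 25 heavy atoms by environment: 8× c (aromatic, H0) → match; 2× c (aromatic, H1) → no; 3× C (H0) → no; 4× O (H0) → no; 1× Cl (H0) → no; 1× N (charge +1, H0) → no; 1× O (charge -1, H0) → no; 3× C (H3) → no; 1× N (H1) → no; 1× F (H0) → no.
That gives 8 matching atoms.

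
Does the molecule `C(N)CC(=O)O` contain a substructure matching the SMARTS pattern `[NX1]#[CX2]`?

No

The pattern [NX1]#[CX2] describes a nitrogen triple-bonded to a two-connected carbon — a nitrile.
The closest candidate here is a primary amino group (-NH2), but the nitrogen is NX3 (three connections), not NX1 triple-bonded. No other fragment satisfies the full query, so there is no match.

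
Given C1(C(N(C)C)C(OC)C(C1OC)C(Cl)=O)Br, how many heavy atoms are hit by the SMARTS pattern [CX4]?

The query [CX4] means: C with X4: aliphatic carbon with exactly 4 total connections (bonds + H).
Check the 16 heavy atoms by environment: 9× C (X4) → match; 1× Br (X1) → no; 2× O (X2) → no; 1× N (X3) → no; 1× C (X3) → no; 1× O (X1) → no; 1× Cl (X1) → no.
That gives 9 matching atoms.

9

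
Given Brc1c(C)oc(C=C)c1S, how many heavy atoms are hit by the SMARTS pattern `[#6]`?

The query [#6] means: #6 matches any atom with atomic number 6 (carbon, aromatic or aliphatic).
Check the 10 heavy atoms by environment: 1× o (aromatic) → no; 4× c (aromatic) → match; 3× C → match; 1× Br → no; 1× S → no.
Summing the matching environments: 4 + 3 = 7 matching atoms.

7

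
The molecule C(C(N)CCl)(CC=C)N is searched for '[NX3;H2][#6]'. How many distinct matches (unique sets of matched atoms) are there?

2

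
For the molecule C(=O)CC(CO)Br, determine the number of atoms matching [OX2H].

1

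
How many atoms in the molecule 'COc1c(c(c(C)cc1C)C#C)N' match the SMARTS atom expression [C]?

5

The query [C] means: uppercase C matches aliphatic (non-aromatic) carbon only.
Check the 13 heavy atoms by environment: 6× c (aromatic) → no; 5× C → match; 1× O → no; 1× N → no.
That gives 5 matching atoms.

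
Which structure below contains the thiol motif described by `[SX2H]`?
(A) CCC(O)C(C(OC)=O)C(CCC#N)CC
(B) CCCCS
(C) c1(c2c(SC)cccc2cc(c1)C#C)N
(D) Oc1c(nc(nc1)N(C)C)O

[SX2H] describes an aliphatic sulfur with two connections, one being H (a thiol).
(A) has a hydroxyl group (-OH) but it is an -OH, not an -SH.
(B) contains a thiol (-SH), which satisfies every atom and bond constraint.
(C) has a methylthio ether (-SCH3) but the sulfur has H0 (bonded to two carbons), not H1.
(D) has a hydroxyl group (-OH) but it is an -OH, not an -SH.
So the answer is (B).

B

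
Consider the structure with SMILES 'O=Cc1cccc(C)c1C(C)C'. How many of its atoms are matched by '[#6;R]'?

The query [#6;R] means: carbon that is part of a ring.
Check the 12 heavy atoms by environment: 6× c (aromatic, in 6-ring) → match; 5× C (acyclic) → no; 1× O (acyclic) → no.
That gives 6 matching atoms.

6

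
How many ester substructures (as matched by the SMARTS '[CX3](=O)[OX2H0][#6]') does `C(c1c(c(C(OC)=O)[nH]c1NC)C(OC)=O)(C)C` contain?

2

[CX3](=O)[OX2H0][#6] is the SMARTS for an ester: a carbonyl carbon bonded to an oxygen that is itself bonded to carbon (no H on that O).
The molecule carries 2 separate instances of a methyl-ester group (-C(=O)OCH3) meeting every constraint; each maps to a distinct set of atoms, giving 2 matches.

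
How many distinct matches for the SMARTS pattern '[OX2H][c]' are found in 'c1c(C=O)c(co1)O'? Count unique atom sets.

[OX2H][c] is the SMARTS for a phenol: a hydroxyl oxygen attached to an aromatic carbon.
Exactly one fragment in the molecule meets all constraints, giving 1 match.

1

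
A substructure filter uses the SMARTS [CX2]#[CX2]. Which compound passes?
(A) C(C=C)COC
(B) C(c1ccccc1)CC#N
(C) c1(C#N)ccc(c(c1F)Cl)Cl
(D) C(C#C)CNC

[CX2]#[CX2] describes a carbon-carbon triple bond (an alkyne).
(A) has a vinyl group (-CH=CH2) but the C=C is a double bond; both carbons are CX3, not CX2.
(B) has a nitrile (-C#N) but the triple bond is C#N, not C#C.
(C) has a nitrile (-C#N) but the triple bond is C#N, not C#C.
(D) contains an ethynyl group (-C#CH), which satisfies every atom and bond constraint.
So the answer is (D).

D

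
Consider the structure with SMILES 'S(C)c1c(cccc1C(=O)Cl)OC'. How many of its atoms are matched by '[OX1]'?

The query [OX1] means: aliphatic oxygen with one total connection — typically a carbonyl =O or an oxide.
Check the 13 heavy atoms by environment: 6× c (aromatic, X3) → no; 1× C (X3) → no; 1× O (X1) → match; 1× Cl (X1) → no; 1× O (X2) → no; 2× C (X4) → no; 1× S (X2) → no.
That gives 1 matching atom.

1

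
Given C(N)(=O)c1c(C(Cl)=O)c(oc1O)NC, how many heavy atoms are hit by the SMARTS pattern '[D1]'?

6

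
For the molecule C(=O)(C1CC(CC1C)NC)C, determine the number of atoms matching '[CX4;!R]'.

The query [CX4;!R] means: aliphatic carbon with four total connections, not in a ring.
Check the 11 heavy atoms by environment: 5× C (X4, in 5-ring) → no; 1× C (X3, acyclic) → no; 1× O (X1, acyclic) → no; 3× C (X4, acyclic) → match; 1× N (X3, acyclic) → no.
That gives 3 matching atoms.

3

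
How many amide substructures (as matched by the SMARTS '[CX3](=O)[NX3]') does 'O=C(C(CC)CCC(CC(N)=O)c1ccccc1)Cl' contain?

[CX3](=O)[NX3] is the SMARTS for an amide: a carbonyl carbon bonded to a trivalent nitrogen.
Exactly one fragment in the molecule meets all constraints, giving 1 match.

1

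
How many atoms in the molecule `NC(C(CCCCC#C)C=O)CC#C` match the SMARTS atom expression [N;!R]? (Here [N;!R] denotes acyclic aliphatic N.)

1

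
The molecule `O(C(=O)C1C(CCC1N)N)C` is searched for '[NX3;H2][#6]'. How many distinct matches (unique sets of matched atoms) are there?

2

[NX3;H2][#6] is the SMARTS for a primary amine: a trivalent nitrogen with two H attached to carbon.
The molecule carries 2 separate instances of a primary amino group (-NH2) meeting every constraint; each maps to a distinct set of atoms, giving 2 matches.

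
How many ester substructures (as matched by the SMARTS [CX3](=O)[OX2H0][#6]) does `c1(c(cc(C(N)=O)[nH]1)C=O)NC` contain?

[CX3](=O)[OX2H0][#6] is the SMARTS for an ester: a carbonyl carbon bonded to an oxygen that is itself bonded to carbon (no H on that O).
The molecule has a primary amide (-C(=O)NH2), but the carbonyl is bonded to N, not to an O-C linkage; nothing else fits, so there are 0 matches.

0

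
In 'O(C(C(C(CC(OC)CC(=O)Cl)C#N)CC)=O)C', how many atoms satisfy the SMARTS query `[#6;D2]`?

The query [#6;D2] means: any carbon bonded to exactly two heavy atoms.
Check the 18 heavy atoms by environment: 3× C (D1) → no; 4× C (D2) → match; 5× C (D3) → no; 2× O (D2) → no; 2× O (D1) → no; 1× Cl (D1) → no; 1× N (D1) → no.
That gives 4 matching atoms.

4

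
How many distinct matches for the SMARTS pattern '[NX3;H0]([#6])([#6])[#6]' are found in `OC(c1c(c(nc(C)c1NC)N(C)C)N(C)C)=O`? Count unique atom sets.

[NX3;H0]([#6])([#6])[#6] is the SMARTS for a tertiary amine: a trivalent nitrogen with no H, bonded to three carbons.
The molecule carries 2 separate instances of a dimethylamino group (-N(CH3)2) meeting every constraint; each maps to a distinct set of atoms, giving 2 matches.

2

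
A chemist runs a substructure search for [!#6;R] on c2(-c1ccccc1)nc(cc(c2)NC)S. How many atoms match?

Check the 15 heavy atoms by environment: 1× n (aromatic, in 6-ring) → match; 11× c (aromatic, in 6-ring) → no; 1× S (acyclic) → no; 1× N (acyclic) → no; 1× C (acyclic) → no.
That gives 1 matching atom.

1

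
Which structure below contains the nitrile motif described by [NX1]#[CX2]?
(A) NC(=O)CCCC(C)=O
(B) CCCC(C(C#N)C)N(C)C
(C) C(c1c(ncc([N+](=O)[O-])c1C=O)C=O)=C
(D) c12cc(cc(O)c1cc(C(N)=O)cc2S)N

B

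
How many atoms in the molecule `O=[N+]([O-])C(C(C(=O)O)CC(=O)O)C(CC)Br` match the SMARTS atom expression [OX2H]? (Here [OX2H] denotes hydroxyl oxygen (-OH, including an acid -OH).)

The query [OX2H] means: aliphatic oxygen with two connections, one of which is H — an -OH oxygen.
Check the 16 heavy atoms by environment: 2× C (H2, X4) → no; 3× C (H1, X4) → no; 1× Br (H0, X1) → no; 2× C (H0, X3) → no; 3× O (H0, X1) → no; 2× O (H1, X2) → match; 1× N (charge +1, H0, X3) → no; 1× O (charge -1, H0, X1) → no; 1× C (H3, X4) → no.
That gives 2 matching atoms.

2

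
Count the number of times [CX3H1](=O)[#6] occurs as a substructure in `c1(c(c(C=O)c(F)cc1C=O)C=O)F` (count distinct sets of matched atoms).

[CX3H1](=O)[#6] is the SMARTS for an aldehyde: an sp2 carbon with one H, double-bonded to O and single-bonded to carbon.
The molecule carries 3 separate instances of an aldehyde (-CHO) meeting every constraint; each maps to a distinct set of atoms, giving 3 matches.

3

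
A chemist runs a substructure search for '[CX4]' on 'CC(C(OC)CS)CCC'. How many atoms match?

8

The query [CX4] means: C with X4: aliphatic carbon with exactly 4 total connections (bonds + H).
Check the 10 heavy atoms by environment: 8× C (X4) → match; 1× S (X2) → no; 1× O (X2) → no.
That gives 8 matching atoms.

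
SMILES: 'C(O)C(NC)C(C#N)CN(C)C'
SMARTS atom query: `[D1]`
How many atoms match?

5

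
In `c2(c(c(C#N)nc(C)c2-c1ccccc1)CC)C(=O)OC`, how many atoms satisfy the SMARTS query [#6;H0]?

8

The query [#6;H0] means: any carbon with no attached hydrogen.
Check the 21 heavy atoms by environment: 1× n (aromatic, H0) → no; 6× c (aromatic, H0) → match; 2× C (H0) → match; 2× O (H0) → no; 3× C (H3) → no; 1× N (H0) → no; 5× c (aromatic, H1) → no; 1× C (H2) → no.
Summing the matching environments: 6 + 2 = 8 matching atoms.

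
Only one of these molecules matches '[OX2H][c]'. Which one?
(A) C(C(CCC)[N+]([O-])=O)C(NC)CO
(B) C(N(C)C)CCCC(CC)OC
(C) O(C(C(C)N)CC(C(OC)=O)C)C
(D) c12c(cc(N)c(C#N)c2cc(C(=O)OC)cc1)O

[OX2H][c] describes a hydroxyl oxygen attached to an aromatic carbon (a phenol).
(A) has a hydroxyl group (-OH) but the -OH is on an aliphatic carbon, not an aromatic c.
(B) has a methoxy ether (-OCH3) but the oxygen has H0, not H1.
(C) has a methoxy ether (-OCH3) but the oxygen has H0, not H1.
(D) contains a hydroxyl group (-OH), which satisfies every atom and bond constraint.
So the answer is (D).

D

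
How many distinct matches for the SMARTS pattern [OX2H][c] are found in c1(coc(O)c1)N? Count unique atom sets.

[OX2H][c] is the SMARTS for a phenol: a hydroxyl oxygen attached to an aromatic carbon.
Exactly one fragment in the molecule meets all constraints, giving 1 match.

1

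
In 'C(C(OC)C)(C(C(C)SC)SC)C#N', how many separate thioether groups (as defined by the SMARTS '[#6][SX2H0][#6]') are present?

[#6][SX2H0][#6] is the SMARTS for a thioether: an aliphatic sulfur bridging two carbons with no H on the sulfur.
The molecule carries 2 separate instances of a methylthio ether (-SCH3) meeting every constraint; each maps to a distinct set of atoms, giving 2 matches.

2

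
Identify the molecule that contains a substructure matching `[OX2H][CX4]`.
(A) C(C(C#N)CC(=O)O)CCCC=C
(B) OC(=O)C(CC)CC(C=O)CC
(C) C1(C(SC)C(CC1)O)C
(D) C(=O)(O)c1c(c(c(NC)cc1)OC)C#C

[OX2H][CX4] describes a hydroxyl oxygen bound to an sp3 (X4) carbon (an aliphatic alcohol).
(A) has a carboxylic acid group (-C(=O)OH) but the -OH is on a CX3 carbonyl carbon, not a CX4 carbon.
(B) has a carboxylic acid group (-C(=O)OH) but the -OH is on a CX3 carbonyl carbon, not a CX4 carbon.
(C) contains a hydroxyl group (-OH), which satisfies every atom and bond constraint.
(D) has a methoxy ether (-OCH3) but the oxygen has H0 (ether), not H1.
So the answer is (C).

C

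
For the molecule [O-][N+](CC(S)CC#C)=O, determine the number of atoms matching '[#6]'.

5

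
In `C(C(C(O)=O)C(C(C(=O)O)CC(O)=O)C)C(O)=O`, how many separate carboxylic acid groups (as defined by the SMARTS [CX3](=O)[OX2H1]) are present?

4

[CX3](=O)[OX2H1] is the SMARTS for a carboxylic acid: an sp2 carbon double-bonded to O and single-bonded to an -OH oxygen.
The molecule carries 4 separate instances of a carboxylic acid group (-C(=O)OH) meeting every constraint; each maps to a distinct set of atoms, giving 4 matches.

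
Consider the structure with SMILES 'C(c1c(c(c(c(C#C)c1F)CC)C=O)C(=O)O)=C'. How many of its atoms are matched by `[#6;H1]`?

The query [#6;H1] means: any carbon bearing exactly one hydrogen.
Check the 18 heavy atoms by environment: 6× c (aromatic, H0) → no; 3× C (H1) → match; 2× O (H0) → no; 2× C (H2) → no; 1× C (H3) → no; 2× C (H0) → no; 1× O (H1) → no; 1× F (H0) → no.
That gives 3 matching atoms.

3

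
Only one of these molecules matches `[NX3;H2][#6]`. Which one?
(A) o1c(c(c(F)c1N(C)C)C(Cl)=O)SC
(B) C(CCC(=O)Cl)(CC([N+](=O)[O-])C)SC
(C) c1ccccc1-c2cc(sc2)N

C

[NX3;H2][#6] describes a trivalent nitrogen with two H attached to carbon (a primary amine).
(A) has a dimethylamino group (-N(CH3)2) but the nitrogen has H0, not H2.
(B) has a nitro group (-[N+](=O)[O-]) but the nitrogen is [N+] with no H, not NX3H2.
(C) contains a primary amino group (-NH2), which satisfies every atom and bond constraint.
So the answer is (C).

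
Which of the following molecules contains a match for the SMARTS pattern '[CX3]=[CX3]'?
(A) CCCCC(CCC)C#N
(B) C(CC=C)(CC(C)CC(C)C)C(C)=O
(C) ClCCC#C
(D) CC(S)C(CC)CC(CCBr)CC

[CX3]=[CX3] describes a non-aromatic C=C double bond between two sp2 carbons (an alkene).
(A) has an ethyl group (-CH2CH3) but its C-C bond is a single bond between CX4 carbons, not CX3=CX3.
(B) contains a vinyl group (-CH=CH2), which satisfies every atom and bond constraint.
(C) has an ethynyl group (-C#CH) but the C-C bond is a triple bond, not a double bond.
(D) has an ethyl group (-CH2CH3) but its C-C bond is a single bond between CX4 carbons, not CX3=CX3.
So the answer is (B).

B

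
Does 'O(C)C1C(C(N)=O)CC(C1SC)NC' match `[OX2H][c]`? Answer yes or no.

No

The pattern [OX2H][c] describes a hydroxyl oxygen attached to an aromatic carbon — a phenol.
The closest candidate here is a methoxy ether (-OCH3), but the oxygen has H0, not H1. No other fragment satisfies the full query, so there is no match.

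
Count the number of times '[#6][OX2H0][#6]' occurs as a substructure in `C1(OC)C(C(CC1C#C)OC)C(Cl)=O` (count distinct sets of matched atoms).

[#6][OX2H0][#6] is the SMARTS for an ether: an aliphatic oxygen bridging two carbons with no H on the oxygen.
The molecule carries 2 separate instances of a methoxy ether (-OCH3) meeting every constraint; each maps to a distinct set of atoms, giving 2 matches.

2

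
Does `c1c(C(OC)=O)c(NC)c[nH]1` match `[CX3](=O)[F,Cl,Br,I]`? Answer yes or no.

No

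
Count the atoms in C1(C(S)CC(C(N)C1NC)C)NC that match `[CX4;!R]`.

The query [CX4;!R] means: aliphatic carbon with four total connections, not in a ring.
Check the 13 heavy atoms by environment: 6× C (X4, in 6-ring) → no; 3× C (X4, acyclic) → match; 1× S (X2, acyclic) → no; 3× N (X3, acyclic) → no.
That gives 3 matching atoms.

3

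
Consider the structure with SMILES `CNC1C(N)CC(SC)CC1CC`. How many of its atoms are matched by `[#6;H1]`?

The query [#6;H1] means: any carbon bearing exactly one hydrogen.
Check the 13 heavy atoms by environment: 4× C (H1) → match; 3× C (H2) → no; 1× N (H1) → no; 3× C (H3) → no; 1× S (H0) → no; 1× N (H2) → no.
That gives 4 matching atoms.

4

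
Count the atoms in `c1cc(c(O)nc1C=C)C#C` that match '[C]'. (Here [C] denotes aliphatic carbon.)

4

Check the 11 heavy atoms by environment: 1× n (aromatic) → no; 5× c (aromatic) → no; 1× O → no; 4× C → match.
That gives 4 matching atoms.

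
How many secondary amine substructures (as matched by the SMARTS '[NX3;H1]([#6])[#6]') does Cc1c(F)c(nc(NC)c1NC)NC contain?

3

[NX3;H1]([#6])[#6] is the SMARTS for a secondary amine: a trivalent nitrogen with one H, bonded to two carbons.
The molecule carries 3 separate instances of an N-methylamino group (-NHCH3) meeting every constraint; each maps to a distinct set of atoms, giving 3 matches.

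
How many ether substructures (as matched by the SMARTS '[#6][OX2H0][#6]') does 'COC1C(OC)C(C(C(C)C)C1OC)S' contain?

[#6][OX2H0][#6] is the SMARTS for an ether: an aliphatic oxygen bridging two carbons with no H on the oxygen.
The molecule carries 3 separate instances of a methoxy ether (-OCH3) meeting every constraint; each maps to a distinct set of atoms, giving 3 matches.

3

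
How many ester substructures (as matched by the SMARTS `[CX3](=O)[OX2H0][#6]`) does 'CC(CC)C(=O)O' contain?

0

[CX3](=O)[OX2H0][#6] is the SMARTS for an ester: a carbonyl carbon bonded to an oxygen that is itself bonded to carbon (no H on that O).
The molecule has a carboxylic acid group (-C(=O)OH), but the singly-bonded O carries H (OX2H1, not H0); nothing else fits, so there are 0 matches.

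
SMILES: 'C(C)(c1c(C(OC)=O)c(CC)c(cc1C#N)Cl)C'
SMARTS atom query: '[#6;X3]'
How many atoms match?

The query [#6;X3] means: any carbon (aromatic or not) with three total connections.
Check the 18 heavy atoms by environment: 6× c (aromatic, X3) → match; 1× Cl (X1) → no; 1× C (X3) → match; 1× O (X1) → no; 1× O (X2) → no; 6× C (X4) → no; 1× C (X2) → no; 1× N (X1) → no.
Summing the matching environments: 6 + 1 = 7 matching atoms.

7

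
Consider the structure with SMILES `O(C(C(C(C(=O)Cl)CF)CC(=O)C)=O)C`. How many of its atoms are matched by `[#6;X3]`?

3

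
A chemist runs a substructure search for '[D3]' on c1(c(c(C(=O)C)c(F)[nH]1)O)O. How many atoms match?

5

Check the 11 heavy atoms by environment: 1× n (aromatic, D2) → no; 4× c (aromatic, D3) → match; 3× O (D1) → no; 1× F (D1) → no; 1× C (D3) → match; 1× C (D1) → no.
Summing the matching environments: 4 + 1 = 5 matching atoms.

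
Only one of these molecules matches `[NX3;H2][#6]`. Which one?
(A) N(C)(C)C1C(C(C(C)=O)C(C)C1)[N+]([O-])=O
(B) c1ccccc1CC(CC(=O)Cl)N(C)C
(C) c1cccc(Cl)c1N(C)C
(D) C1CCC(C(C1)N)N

D

[NX3;H2][#6] describes a trivalent nitrogen with two H attached to carbon (a primary amine).
(A) has a dimethylamino group (-N(CH3)2) but the nitrogen has H0, not H2.
(B) has a dimethylamino group (-N(CH3)2) but the nitrogen has H0, not H2.
(C) has a dimethylamino group (-N(CH3)2) but the nitrogen has H0, not H2.
(D) contains a primary amino group (-NH2), which satisfies every atom and bond constraint.
So the answer is (D).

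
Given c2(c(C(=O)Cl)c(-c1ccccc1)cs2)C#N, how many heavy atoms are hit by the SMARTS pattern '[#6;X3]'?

11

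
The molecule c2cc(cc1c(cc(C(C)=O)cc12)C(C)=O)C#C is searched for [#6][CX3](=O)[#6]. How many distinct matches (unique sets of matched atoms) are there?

[#6][CX3](=O)[#6] is the SMARTS for a ketone: a carbonyl carbon (no H) flanked by two carbons.
The molecule carries 2 separate instances of an acetyl/ketone group (-C(=O)CH3) meeting every constraint; each maps to a distinct set of atoms, giving 2 matches.

2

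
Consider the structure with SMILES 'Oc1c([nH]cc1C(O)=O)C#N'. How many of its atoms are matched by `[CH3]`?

0

The query [CH3] means: aliphatic carbon with exactly three hydrogens.
Check the 11 heavy atoms by environment: 1× n (aromatic, H1) → no; 1× c (aromatic, H1) → no; 3× c (aromatic, H0) → no; 2× C (H0) → no; 1× O (H0) → no; 2× O (H1) → no; 1× N (H0) → no.
No environment satisfies the query, so 0 matching atoms.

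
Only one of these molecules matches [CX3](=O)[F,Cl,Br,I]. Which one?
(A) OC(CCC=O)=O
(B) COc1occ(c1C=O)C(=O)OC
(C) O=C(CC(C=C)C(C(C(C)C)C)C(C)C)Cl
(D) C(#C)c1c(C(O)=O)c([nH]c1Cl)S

C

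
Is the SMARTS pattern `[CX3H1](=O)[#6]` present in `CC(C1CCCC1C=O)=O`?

Yes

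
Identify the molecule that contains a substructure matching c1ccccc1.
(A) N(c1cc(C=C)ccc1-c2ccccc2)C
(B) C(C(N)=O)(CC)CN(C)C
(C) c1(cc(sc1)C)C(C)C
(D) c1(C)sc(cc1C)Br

c1ccccc1 describes six aromatic carbons in a ring (a benzene ring).
(A) contains a phenyl ring, which satisfies every atom and bond constraint.
(B) has a methyl group (-CH3) but no six-membered all-carbon aromatic ring is present.
(C) has a methyl group (-CH3) but no six-membered all-carbon aromatic ring is present.
(D) has a methyl group (-CH3) but no six-membered all-carbon aromatic ring is present.
So the answer is (A).

A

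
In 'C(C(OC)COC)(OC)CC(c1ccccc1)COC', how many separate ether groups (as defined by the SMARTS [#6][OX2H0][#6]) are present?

4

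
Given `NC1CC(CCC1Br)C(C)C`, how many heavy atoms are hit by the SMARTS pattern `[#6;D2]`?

3

The query [#6;D2] means: any carbon bonded to exactly two heavy atoms.
Check the 11 heavy atoms by environment: 4× C (D3) → no; 3× C (D2) → match; 1× N (D1) → no; 2× C (D1) → no; 1× Br (D1) → no.
That gives 3 matching atoms.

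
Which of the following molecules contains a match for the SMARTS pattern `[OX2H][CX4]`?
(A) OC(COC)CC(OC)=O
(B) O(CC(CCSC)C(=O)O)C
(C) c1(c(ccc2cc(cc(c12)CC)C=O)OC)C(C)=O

A

[OX2H][CX4] describes a hydroxyl oxygen bound to an sp3 (X4) carbon (an aliphatic alcohol).
(A) contains a hydroxyl group (-OH), which satisfies every atom and bond constraint.
(B) has a methoxy ether (-OCH3) but the oxygen has H0 (ether), not H1.
(C) has a methoxy ether (-OCH3) but the oxygen has H0 (ether), not H1.
So the answer is (A).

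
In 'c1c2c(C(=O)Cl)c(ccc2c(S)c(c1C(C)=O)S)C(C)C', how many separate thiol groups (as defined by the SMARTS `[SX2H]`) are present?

2

[SX2H] is the SMARTS for a thiol: an aliphatic sulfur with two connections, one being H.
The molecule carries 2 separate instances of a thiol (-SH) meeting every constraint; each maps to a distinct set of atoms, giving 2 matches.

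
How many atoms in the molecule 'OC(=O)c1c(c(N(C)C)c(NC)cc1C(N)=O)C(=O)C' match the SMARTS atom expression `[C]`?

7

The query [C] means: uppercase C matches aliphatic (non-aromatic) carbon only.
Check the 20 heavy atoms by environment: 6× c (aromatic) → no; 3× N → no; 7× C → match; 4× O → no.
That gives 7 matching atoms.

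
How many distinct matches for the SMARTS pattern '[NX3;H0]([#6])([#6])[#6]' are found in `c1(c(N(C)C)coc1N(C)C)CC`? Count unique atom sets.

2

[NX3;H0]([#6])([#6])[#6] is the SMARTS for a tertiary amine: a trivalent nitrogen with no H, bonded to three carbons.
The molecule carries 2 separate instances of a dimethylamino group (-N(CH3)2) meeting every constraint; each maps to a distinct set of atoms, giving 2 matches.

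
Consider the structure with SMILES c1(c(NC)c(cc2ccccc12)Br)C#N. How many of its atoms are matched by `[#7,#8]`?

2

Check the 15 heavy atoms by environment: 10× c (aromatic) → no; 2× C → no; 2× N → match; 1× Br → no.
That gives 2 matching atoms.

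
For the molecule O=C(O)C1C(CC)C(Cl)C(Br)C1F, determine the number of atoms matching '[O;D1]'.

2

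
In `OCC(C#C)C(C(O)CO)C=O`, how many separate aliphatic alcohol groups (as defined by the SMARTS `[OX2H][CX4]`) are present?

3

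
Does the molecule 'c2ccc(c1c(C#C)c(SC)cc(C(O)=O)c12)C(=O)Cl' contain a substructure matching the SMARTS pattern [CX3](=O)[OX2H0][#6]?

The pattern [CX3](=O)[OX2H0][#6] describes a carbonyl carbon bonded to an oxygen that is itself bonded to carbon (no H on that O) — an ester.
The closest candidate here is a carboxylic acid group (-C(=O)OH), but the singly-bonded O carries H (OX2H1, not H0). No other fragment satisfies the full query, so there is no match.

No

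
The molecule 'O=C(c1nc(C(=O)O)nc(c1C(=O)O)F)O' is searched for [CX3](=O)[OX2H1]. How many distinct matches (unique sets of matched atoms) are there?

3

[CX3](=O)[OX2H1] is the SMARTS for a carboxylic acid: an sp2 carbon double-bonded to O and single-bonded to an -OH oxygen.
The molecule carries 3 separate instances of a carboxylic acid group (-C(=O)OH) meeting every constraint; each maps to a distinct set of atoms, giving 3 matches.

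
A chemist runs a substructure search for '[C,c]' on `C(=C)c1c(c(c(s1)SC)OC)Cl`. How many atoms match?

8

Check the 12 heavy atoms by environment: 1× s (aromatic) → no; 4× c (aromatic) → match; 4× C → match; 1× S → no; 1× Cl → no; 1× O → no.
Summing the matching environments: 4 + 4 = 8 matching atoms.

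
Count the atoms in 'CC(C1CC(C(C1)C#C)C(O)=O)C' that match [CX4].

8

The query [CX4] means: C with X4: aliphatic carbon with exactly 4 total connections (bonds + H).
Check the 13 heavy atoms by environment: 8× C (X4) → match; 2× C (X2) → no; 1× C (X3) → no; 1× O (X1) → no; 1× O (X2) → no.
That gives 8 matching atoms.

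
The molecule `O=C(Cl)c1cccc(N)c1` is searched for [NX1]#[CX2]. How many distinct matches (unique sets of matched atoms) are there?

0

[NX1]#[CX2] is the SMARTS for a nitrile: a nitrogen triple-bonded to a two-connected carbon.
The molecule has a primary amino group (-NH2), but the nitrogen is NX3 (three connections), not NX1 triple-bonded; nothing else fits, so there are 0 matches.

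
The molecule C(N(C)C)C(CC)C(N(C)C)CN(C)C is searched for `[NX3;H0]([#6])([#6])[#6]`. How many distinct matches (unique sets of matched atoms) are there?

3

[NX3;H0]([#6])([#6])[#6] is the SMARTS for a tertiary amine: a trivalent nitrogen with no H, bonded to three carbons.
The molecule carries 3 separate instances of a dimethylamino group (-N(CH3)2) meeting every constraint; each maps to a distinct set of atoms, giving 3 matches.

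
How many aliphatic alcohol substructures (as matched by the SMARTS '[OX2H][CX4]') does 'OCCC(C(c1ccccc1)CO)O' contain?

3

[OX2H][CX4] is the SMARTS for an aliphatic alcohol: a hydroxyl oxygen bound to an sp3 (X4) carbon.
The molecule carries 3 separate instances of a hydroxyl group (-OH) meeting every constraint; each maps to a distinct set of atoms, giving 3 matches.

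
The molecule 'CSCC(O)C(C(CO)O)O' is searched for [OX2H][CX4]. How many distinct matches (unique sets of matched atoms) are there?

4

[OX2H][CX4] is the SMARTS for an aliphatic alcohol: a hydroxyl oxygen bound to an sp3 (X4) carbon.
The molecule carries 4 separate instances of a hydroxyl group (-OH) meeting every constraint; each maps to a distinct set of atoms, giving 4 matches.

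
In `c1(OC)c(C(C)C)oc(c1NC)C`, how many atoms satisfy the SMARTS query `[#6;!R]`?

Check the 13 heavy atoms by environment: 1× o (aromatic, in 5-ring) → no; 4× c (aromatic, in 5-ring) → no; 1× N (acyclic) → no; 6× C (acyclic) → match; 1× O (acyclic) → no.
That gives 6 matching atoms.

6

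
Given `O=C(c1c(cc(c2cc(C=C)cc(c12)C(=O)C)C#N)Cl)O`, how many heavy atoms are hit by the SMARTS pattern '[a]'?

The query [a] means: a matches any aromatic atom.
Check the 21 heavy atoms by environment: 10× c (aromatic) → match; 1× Cl → no; 6× C → no; 3× O → no; 1× N → no.
That gives 10 matching atoms.

10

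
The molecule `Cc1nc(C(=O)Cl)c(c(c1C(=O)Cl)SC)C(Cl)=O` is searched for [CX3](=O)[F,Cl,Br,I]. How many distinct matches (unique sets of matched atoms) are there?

[CX3](=O)[F,Cl,Br,I] is the SMARTS for an acyl halide: a carbonyl carbon bonded to a halogen.
The molecule carries 3 separate instances of an acyl chloride (-C(=O)Cl) meeting every constraint; each maps to a distinct set of atoms, giving 3 matches.

3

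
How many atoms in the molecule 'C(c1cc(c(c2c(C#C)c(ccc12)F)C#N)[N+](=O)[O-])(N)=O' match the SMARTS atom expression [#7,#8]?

6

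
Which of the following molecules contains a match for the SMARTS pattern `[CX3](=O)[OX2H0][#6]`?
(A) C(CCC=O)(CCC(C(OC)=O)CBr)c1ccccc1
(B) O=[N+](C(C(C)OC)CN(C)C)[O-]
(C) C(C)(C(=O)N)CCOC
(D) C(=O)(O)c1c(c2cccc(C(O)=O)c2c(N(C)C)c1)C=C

A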